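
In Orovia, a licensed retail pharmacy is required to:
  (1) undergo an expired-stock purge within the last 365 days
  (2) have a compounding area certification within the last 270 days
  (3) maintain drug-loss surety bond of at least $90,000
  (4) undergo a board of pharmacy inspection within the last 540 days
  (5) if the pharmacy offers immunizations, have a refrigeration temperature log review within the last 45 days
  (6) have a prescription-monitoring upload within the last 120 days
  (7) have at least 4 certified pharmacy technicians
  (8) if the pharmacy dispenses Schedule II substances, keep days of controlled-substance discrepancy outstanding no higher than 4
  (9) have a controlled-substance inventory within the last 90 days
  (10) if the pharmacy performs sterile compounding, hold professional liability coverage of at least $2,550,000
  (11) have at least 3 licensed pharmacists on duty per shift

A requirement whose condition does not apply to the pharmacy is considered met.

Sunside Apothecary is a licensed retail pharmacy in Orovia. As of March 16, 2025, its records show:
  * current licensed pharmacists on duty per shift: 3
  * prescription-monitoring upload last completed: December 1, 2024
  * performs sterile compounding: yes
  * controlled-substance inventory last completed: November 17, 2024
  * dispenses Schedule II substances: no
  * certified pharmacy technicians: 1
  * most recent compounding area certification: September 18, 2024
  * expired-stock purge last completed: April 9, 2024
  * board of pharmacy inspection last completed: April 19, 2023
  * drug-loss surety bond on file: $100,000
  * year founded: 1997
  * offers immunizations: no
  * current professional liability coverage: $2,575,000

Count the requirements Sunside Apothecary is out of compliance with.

3

1. expired-stock purge 341 days ago vs limit 365 → met
2. compounding area certification 179 days ago vs limit 270 → met
3. drug-loss surety bond $100,000 ≥ $90,000 → met
4. board of pharmacy inspection 697 days ago vs limit 540 → not met
5. condition 'offers immunizations' does not hold → requirement n/a → met
6. prescription-monitoring upload 105 days ago vs limit 120 → met
7. certified pharmacy technicians 1 < 4 → not met
8. condition 'dispenses Schedule II substances' does not hold → requirement n/a → met
9. controlled-substance inventory 119 days ago vs limit 90 → not met
10. condition 'performs sterile compounding' holds; professional liability coverage $2,575,000 ≥ $2,550,000 → met
11. licensed pharmacists on duty per shift 3 ≥ 3 → met
Not met: 3 of 11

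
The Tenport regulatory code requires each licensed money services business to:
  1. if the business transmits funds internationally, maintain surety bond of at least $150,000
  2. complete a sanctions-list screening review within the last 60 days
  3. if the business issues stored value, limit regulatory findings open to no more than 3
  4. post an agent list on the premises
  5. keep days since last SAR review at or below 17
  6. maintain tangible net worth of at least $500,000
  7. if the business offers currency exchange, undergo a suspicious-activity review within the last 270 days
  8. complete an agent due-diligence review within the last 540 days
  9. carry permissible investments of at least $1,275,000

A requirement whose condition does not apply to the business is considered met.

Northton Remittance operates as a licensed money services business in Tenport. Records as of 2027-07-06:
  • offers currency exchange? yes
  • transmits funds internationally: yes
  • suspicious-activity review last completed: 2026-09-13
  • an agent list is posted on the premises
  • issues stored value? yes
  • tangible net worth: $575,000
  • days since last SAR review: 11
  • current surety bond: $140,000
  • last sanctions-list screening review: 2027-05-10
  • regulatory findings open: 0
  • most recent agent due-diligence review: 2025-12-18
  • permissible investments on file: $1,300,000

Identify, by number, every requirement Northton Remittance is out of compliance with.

1, 7, 8

1. condition 'transmits funds internationally' holds; surety bond $140,000 < $150,000 → not met
2. sanctions-list screening review 57 days ago vs limit 60 → met
3. condition 'issues stored value' holds; regulatory findings open 0 ≤ 3 → met
4. agent list present → met
5. days since last SAR review 11 ≤ 17 → met
6. tangible net worth $575,000 ≥ $500,000 → met
7. condition 'offers currency exchange' holds; suspicious-activity review 296 days ago vs limit 270 → not met
8. agent due-diligence review 565 days ago vs limit 540 → not met
9. permissible investments $1,300,000 ≥ $1,275,000 → met
Not met: 1, 7, 8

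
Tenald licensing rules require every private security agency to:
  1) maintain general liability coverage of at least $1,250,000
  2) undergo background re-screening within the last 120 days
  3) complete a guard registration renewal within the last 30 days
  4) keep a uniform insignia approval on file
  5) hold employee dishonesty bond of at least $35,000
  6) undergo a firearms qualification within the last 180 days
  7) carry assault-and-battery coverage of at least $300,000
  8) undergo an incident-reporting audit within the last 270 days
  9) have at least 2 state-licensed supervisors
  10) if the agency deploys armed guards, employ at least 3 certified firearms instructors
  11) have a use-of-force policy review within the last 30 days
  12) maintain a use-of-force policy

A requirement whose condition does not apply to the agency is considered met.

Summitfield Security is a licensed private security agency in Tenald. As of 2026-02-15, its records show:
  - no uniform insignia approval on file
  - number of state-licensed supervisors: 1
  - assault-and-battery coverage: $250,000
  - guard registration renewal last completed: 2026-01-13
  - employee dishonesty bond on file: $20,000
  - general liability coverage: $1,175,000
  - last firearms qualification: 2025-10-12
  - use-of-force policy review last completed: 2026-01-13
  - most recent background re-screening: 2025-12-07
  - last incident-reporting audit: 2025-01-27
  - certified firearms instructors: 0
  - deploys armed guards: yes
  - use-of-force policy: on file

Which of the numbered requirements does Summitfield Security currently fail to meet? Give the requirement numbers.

1, 3, 4, 5, 7, 8, 9, 10, 11

1. general liability coverage $1,175,000 < $1,250,000 → not met
2. background re-screening 70 days ago vs limit 120 → met
3. guard registration renewal 33 days ago vs limit 30 → not met
4. uniform insignia approval absent → not met
5. employee dishonesty bond $20,000 < $35,000 → not met
6. firearms qualification 126 days ago vs limit 180 → met
7. assault-and-battery coverage $250,000 < $300,000 → not met
8. incident-reporting audit 384 days ago vs limit 270 → not met
9. state-licensed supervisors 1 < 2 → not met
10. condition 'deploys armed guards' holds; certified firearms instructors 0 < 3 → not met
11. use-of-force policy review 33 days ago vs limit 30 → not met
12. use-of-force policy present → met
Not met: 1, 3, 4, 5, 7, 8, 9, 10, 11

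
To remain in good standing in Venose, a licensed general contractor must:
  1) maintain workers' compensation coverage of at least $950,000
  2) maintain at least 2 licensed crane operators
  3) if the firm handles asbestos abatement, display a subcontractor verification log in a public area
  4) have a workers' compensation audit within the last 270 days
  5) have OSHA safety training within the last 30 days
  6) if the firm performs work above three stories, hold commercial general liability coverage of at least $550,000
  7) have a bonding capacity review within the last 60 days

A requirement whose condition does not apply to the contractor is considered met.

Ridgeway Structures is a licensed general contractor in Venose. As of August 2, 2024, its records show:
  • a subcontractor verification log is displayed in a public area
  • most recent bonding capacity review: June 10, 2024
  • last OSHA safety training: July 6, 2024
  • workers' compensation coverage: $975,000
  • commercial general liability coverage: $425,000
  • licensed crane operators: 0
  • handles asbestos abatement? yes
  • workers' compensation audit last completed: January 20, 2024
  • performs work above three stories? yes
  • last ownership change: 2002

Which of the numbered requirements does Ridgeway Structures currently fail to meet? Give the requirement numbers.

2, 6

1. workers' compensation coverage $975,000 ≥ $950,000 → met
2. licensed crane operators 0 < 2 → not met
3. condition 'handles asbestos abatement' holds; subcontractor verification log present → met
4. workers' compensation audit 195 days ago vs limit 270 → met
5. OSHA safety training 27 days ago vs limit 30 → met
6. condition 'performs work above three stories' holds; commercial general liability coverage $425,000 < $550,000 → not met
7. bonding capacity review 53 days ago vs limit 60 → met
Not met: 2, 6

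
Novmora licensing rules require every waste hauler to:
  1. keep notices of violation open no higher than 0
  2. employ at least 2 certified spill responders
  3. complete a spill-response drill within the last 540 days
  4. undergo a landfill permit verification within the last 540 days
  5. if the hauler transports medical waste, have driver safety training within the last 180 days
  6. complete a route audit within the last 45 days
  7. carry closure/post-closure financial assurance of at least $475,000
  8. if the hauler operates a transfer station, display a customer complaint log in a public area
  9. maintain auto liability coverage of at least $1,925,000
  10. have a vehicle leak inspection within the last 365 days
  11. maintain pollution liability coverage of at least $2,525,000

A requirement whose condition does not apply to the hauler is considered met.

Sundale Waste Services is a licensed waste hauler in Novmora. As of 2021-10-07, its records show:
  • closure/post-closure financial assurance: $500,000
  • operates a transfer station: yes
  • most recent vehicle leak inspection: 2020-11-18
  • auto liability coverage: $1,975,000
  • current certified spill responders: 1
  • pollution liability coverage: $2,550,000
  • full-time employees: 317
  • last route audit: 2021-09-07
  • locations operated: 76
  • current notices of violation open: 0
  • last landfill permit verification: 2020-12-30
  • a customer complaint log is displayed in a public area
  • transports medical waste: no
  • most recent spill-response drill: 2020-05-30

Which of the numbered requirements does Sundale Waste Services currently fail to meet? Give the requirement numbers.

2

1. notices of violation open 0 ≤ 0 → met
2. certified spill responders 1 < 2 → not met
3. spill-response drill 495 days ago vs limit 540 → met
4. landfill permit verification 281 days ago vs limit 540 → met
5. condition 'transports medical waste' does not hold → requirement n/a → met
6. route audit 30 days ago vs limit 45 → met
7. closure/post-closure financial assurance $500,000 ≥ $475,000 → met
8. condition 'operates a transfer station' holds; customer complaint log present → met
9. auto liability coverage $1,975,000 ≥ $1,925,000 → met
10. vehicle leak inspection 323 days ago vs limit 365 → met
11. pollution liability coverage $2,550,000 ≥ $2,525,000 → met
Not met: 2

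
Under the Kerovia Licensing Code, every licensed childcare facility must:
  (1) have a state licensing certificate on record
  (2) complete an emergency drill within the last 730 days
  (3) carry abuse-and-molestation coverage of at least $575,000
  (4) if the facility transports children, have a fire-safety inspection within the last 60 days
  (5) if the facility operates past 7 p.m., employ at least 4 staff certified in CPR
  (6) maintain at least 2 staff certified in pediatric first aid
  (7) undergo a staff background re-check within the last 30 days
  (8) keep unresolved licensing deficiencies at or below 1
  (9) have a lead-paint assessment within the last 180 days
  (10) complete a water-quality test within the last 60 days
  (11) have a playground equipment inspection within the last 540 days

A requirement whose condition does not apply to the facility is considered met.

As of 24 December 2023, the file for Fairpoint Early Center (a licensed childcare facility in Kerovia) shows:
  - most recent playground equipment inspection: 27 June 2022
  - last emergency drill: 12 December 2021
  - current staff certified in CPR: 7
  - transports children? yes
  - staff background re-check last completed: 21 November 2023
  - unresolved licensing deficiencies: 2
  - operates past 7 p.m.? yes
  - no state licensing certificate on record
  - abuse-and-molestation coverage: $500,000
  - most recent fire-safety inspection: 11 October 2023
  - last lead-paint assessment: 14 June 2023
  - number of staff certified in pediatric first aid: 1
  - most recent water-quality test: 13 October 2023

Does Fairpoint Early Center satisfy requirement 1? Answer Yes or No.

1. state licensing certificate absent → not met

No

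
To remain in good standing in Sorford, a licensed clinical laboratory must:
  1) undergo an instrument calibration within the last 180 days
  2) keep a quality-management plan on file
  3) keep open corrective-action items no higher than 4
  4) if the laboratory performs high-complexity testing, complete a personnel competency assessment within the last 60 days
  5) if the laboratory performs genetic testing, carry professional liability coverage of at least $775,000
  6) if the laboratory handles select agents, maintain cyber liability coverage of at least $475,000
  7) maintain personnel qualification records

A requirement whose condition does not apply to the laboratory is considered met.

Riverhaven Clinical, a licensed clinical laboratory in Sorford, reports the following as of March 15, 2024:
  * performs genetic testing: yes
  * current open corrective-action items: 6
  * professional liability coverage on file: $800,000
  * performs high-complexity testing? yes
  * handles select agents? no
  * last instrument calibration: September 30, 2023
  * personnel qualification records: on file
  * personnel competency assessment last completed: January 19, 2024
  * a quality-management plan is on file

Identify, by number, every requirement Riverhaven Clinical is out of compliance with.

3

1. instrument calibration 167 days ago vs limit 180 → met
2. quality-management plan present → met
3. open corrective-action items 6 > 4 → not met
4. condition 'performs high-complexity testing' holds; personnel competency assessment 56 days ago vs limit 60 → met
5. condition 'performs genetic testing' holds; professional liability coverage $800,000 ≥ $775,000 → met
6. condition 'handles select agents' does not hold → requirement n/a → met
7. personnel qualification records present → met
Not met: 3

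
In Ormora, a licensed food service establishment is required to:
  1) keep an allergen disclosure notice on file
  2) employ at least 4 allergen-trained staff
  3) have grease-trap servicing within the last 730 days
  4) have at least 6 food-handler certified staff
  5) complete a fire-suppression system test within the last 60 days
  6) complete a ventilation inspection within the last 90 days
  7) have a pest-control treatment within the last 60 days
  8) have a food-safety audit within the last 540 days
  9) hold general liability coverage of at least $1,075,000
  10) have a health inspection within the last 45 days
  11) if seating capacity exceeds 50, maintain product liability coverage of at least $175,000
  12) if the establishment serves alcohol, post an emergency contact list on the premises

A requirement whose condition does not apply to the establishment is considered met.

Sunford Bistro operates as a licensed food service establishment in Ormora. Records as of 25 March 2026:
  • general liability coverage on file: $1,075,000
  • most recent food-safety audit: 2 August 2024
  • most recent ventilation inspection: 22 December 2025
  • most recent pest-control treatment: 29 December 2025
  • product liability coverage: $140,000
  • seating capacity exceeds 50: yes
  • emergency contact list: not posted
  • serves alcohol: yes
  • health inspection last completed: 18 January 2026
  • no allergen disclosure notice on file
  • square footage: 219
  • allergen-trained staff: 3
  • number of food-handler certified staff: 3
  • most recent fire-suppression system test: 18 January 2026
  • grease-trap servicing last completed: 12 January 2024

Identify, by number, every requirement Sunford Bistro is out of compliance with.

1. allergen disclosure notice absent → not met
2. allergen-trained staff 3 < 4 → not met
3. grease-trap servicing 803 days ago vs limit 730 → not met
4. food-handler certified staff 3 < 6 → not met
5. fire-suppression system test 66 days ago vs limit 60 → not met
6. ventilation inspection 93 days ago vs limit 90 → not met
7. pest-control treatment 86 days ago vs limit 60 → not met
8. food-safety audit 600 days ago vs limit 540 → not met
9. general liability coverage $1,075,000 ≥ $1,075,000 → met
10. health inspection 66 days ago vs limit 45 → not met
11. condition 'seating capacity exceeds 50' holds; product liability coverage $140,000 < $175,000 → not met
12. condition 'serves alcohol' holds; emergency contact list absent → not met
Not met: 1, 2, 3, 4, 5, 6, 7, 8, 10, 11, 12

1, 2, 3, 4, 5, 6, 7, 8, 10, 11, 12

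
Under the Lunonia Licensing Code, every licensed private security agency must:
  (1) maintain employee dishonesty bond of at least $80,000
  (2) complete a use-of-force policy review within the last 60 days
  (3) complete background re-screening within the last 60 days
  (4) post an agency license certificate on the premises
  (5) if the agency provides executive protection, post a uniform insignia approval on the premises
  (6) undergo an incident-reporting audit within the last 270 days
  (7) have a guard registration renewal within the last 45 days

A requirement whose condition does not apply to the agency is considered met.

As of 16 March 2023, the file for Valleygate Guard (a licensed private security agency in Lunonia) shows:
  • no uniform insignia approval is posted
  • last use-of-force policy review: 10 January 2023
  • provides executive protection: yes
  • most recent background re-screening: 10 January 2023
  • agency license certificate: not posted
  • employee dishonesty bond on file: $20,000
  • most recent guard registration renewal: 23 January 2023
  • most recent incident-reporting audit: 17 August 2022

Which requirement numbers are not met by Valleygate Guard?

1, 2, 3, 4, 5, 7

1. employee dishonesty bond $20,000 < $80,000 → not met
2. use-of-force policy review 65 days ago vs limit 60 → not met
3. background re-screening 65 days ago vs limit 60 → not met
4. agency license certificate absent → not met
5. condition 'provides executive protection' holds; uniform insignia approval absent → not met
6. incident-reporting audit 211 days ago vs limit 270 → met
7. guard registration renewal 52 days ago vs limit 45 → not met
Not met: 1, 2, 3, 4, 5, 7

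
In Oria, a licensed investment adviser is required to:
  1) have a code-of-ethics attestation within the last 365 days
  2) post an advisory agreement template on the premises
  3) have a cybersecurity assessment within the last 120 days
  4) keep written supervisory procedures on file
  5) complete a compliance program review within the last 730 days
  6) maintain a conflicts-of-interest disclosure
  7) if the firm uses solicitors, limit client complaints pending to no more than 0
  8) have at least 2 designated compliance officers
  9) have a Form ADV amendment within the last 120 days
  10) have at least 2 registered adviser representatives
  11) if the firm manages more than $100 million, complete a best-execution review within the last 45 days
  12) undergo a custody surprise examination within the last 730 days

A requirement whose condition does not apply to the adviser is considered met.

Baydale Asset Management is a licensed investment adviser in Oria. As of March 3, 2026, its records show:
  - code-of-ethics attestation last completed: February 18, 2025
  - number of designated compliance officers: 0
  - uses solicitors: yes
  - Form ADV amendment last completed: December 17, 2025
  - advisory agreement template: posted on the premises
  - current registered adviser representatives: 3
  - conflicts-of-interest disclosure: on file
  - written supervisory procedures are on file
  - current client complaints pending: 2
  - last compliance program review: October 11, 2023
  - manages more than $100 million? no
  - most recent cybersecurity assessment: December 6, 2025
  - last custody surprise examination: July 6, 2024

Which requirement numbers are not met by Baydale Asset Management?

1. code-of-ethics attestation 378 days ago vs limit 365 → not met
2. advisory agreement template present → met
3. cybersecurity assessment 87 days ago vs limit 120 → met
4. written supervisory procedures present → met
5. compliance program review 874 days ago vs limit 730 → not met
6. conflicts-of-interest disclosure present → met
7. condition 'uses solicitors' holds; client complaints pending 2 > 0 → not met
8. designated compliance officers 0 < 2 → not met
9. Form ADV amendment 76 days ago vs limit 120 → met
10. registered adviser representatives 3 ≥ 2 → met
11. condition 'manages more than $100 million' does not hold → requirement n/a → met
12. custody surprise examination 605 days ago vs limit 730 → met
Not met: 1, 5, 7, 8

1, 5, 7, 8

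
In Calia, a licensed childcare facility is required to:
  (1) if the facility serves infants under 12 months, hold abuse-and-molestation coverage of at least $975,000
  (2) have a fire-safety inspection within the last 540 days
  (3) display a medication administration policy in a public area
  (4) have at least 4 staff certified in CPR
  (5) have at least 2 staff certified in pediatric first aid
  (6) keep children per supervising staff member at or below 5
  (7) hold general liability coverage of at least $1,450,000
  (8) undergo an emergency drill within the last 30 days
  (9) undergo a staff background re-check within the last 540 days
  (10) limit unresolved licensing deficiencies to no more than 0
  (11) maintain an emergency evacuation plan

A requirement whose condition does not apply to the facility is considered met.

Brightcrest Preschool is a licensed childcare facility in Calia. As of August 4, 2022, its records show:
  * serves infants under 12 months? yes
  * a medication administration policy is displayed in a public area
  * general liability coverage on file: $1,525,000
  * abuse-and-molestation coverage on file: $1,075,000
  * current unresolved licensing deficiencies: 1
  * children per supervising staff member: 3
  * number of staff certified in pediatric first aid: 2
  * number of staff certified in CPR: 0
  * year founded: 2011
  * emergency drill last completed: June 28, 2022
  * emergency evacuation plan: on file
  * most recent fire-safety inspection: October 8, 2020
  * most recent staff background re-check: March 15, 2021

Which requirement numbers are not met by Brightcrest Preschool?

2, 4, 8, 10

1. condition 'serves infants under 12 months' holds; abuse-and-molestation coverage $1,075,000 ≥ $975,000 → met
2. fire-safety inspection 665 days ago vs limit 540 → not met
3. medication administration policy present → met
4. staff certified in CPR 0 < 4 → not met
5. staff certified in pediatric first aid 2 ≥ 2 → met
6. children per supervising staff member 3 ≤ 5 → met
7. general liability coverage $1,525,000 ≥ $1,450,000 → met
8. emergency drill 37 days ago vs limit 30 → not met
9. staff background re-check 507 days ago vs limit 540 → met
10. unresolved licensing deficiencies 1 > 0 → not met
11. emergency evacuation plan present → met
Not met: 2, 4, 8, 10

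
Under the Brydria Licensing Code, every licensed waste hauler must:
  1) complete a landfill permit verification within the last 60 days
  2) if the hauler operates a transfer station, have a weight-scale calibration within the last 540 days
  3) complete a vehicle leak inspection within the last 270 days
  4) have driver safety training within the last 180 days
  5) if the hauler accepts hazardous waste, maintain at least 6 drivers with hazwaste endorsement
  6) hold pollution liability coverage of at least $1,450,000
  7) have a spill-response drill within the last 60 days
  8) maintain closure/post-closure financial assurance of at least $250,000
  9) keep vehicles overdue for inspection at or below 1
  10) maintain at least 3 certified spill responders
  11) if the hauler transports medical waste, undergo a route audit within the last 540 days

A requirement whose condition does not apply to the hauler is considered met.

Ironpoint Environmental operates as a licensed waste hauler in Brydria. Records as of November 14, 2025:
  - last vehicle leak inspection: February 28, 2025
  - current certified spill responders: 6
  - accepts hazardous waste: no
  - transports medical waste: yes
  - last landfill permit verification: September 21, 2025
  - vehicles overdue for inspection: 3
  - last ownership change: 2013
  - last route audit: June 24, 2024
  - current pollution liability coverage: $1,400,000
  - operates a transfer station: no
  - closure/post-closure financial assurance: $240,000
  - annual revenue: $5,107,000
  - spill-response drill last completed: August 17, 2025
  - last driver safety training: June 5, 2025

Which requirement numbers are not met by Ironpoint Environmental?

1. landfill permit verification 54 days ago vs limit 60 → met
2. condition 'operates a transfer station' does not hold → requirement n/a → met
3. vehicle leak inspection 259 days ago vs limit 270 → met
4. driver safety training 162 days ago vs limit 180 → met
5. condition 'accepts hazardous waste' does not hold → requirement n/a → met
6. pollution liability coverage $1,400,000 < $1,450,000 → not met
7. spill-response drill 89 days ago vs limit 60 → not met
8. closure/post-closure financial assurance $240,000 < $250,000 → not met
9. vehicles overdue for inspection 3 > 1 → not met
10. certified spill responders 6 ≥ 3 → met
11. condition 'transports medical waste' holds; route audit 508 days ago vs limit 540 → met
Not met: 6, 7, 8, 9

6, 7, 8, 9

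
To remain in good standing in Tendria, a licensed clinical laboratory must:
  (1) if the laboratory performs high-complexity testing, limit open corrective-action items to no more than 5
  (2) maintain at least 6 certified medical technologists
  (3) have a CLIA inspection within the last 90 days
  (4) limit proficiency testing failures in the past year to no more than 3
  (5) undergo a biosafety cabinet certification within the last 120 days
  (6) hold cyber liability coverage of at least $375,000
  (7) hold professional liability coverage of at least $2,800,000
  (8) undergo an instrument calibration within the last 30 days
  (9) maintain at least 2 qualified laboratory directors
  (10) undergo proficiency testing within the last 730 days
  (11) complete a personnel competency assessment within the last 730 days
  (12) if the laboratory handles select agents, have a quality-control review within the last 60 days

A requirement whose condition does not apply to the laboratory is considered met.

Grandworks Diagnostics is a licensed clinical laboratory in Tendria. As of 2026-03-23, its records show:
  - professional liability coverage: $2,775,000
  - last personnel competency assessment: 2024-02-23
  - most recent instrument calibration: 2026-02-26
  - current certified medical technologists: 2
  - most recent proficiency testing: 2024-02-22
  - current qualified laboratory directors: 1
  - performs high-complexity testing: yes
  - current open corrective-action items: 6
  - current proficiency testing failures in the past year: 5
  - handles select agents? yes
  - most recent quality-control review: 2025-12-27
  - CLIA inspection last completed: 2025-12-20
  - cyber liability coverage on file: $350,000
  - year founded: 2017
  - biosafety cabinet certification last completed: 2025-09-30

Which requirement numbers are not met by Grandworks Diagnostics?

1, 2, 3, 4, 5, 6, 7, 9, 10, 11, 12

1. condition 'performs high-complexity testing' holds; open corrective-action items 6 > 5 → not met
2. certified medical technologists 2 < 6 → not met
3. CLIA inspection 93 days ago vs limit 90 → not met
4. proficiency testing failures in the past year 5 > 3 → not met
5. biosafety cabinet certification 174 days ago vs limit 120 → not met
6. cyber liability coverage $350,000 < $375,000 → not met
7. professional liability coverage $2,775,000 < $2,800,000 → not met
8. instrument calibration 25 days ago vs limit 30 → met
9. qualified laboratory directors 1 < 2 → not met
10. proficiency testing 760 days ago vs limit 730 → not met
11. personnel competency assessment 759 days ago vs limit 730 → not met
12. condition 'handles select agents' holds; quality-control review 86 days ago vs limit 60 → not met
Not met: 1, 2, 3, 4, 5, 6, 7, 9, 10, 11, 12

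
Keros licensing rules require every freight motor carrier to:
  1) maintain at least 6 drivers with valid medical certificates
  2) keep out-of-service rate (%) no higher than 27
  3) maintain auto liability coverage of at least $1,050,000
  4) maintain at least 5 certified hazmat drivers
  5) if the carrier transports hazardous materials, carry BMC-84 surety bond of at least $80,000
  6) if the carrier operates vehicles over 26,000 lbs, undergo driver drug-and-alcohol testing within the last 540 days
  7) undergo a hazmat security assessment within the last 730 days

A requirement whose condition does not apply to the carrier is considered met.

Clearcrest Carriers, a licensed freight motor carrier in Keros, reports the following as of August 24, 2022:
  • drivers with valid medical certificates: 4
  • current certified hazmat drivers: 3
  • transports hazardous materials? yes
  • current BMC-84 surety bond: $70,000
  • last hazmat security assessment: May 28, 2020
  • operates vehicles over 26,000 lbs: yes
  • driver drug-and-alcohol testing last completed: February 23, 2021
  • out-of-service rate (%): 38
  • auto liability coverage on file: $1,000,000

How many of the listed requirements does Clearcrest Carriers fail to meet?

7

1. drivers with valid medical certificates 4 < 6 → not met
2. out-of-service rate (%) 38 > 27 → not met
3. auto liability coverage $1,000,000 < $1,050,000 → not met
4. certified hazmat drivers 3 < 5 → not met
5. condition 'transports hazardous materials' holds; BMC-84 surety bond $70,000 < $80,000 → not met
6. condition 'operates vehicles over 26,000 lbs' holds; driver drug-and-alcohol testing 547 days ago vs limit 540 → not met
7. hazmat security assessment 818 days ago vs limit 730 → not met
Not met: 7 of 7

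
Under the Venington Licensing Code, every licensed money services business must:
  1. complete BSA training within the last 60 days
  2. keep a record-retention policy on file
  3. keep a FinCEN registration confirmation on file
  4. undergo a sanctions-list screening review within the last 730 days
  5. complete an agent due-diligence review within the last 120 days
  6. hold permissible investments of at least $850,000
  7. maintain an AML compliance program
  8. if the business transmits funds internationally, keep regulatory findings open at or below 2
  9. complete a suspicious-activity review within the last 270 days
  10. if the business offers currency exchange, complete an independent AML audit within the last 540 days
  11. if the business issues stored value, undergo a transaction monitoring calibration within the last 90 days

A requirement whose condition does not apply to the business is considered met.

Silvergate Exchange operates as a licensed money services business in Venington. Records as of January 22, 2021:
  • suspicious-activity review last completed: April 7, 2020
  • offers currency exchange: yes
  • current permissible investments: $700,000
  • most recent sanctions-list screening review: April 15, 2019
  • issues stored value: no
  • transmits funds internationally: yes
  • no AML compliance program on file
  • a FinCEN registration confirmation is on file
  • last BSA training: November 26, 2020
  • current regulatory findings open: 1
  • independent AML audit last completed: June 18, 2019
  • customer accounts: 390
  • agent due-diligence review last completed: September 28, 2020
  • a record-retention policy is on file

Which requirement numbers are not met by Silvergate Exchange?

6, 7, 9, 10

1. BSA training 57 days ago vs limit 60 → met
2. record-retention policy present → met
3. FinCEN registration confirmation present → met
4. sanctions-list screening review 648 days ago vs limit 730 → met
5. agent due-diligence review 116 days ago vs limit 120 → met
6. permissible investments $700,000 < $850,000 → not met
7. AML compliance program absent → not met
8. condition 'transmits funds internationally' holds; regulatory findings open 1 ≤ 2 → met
9. suspicious-activity review 290 days ago vs limit 270 → not met
10. condition 'offers currency exchange' holds; independent AML audit 584 days ago vs limit 540 → not met
11. condition 'issues stored value' does not hold → requirement n/a → met
Not met: 6, 7, 9, 10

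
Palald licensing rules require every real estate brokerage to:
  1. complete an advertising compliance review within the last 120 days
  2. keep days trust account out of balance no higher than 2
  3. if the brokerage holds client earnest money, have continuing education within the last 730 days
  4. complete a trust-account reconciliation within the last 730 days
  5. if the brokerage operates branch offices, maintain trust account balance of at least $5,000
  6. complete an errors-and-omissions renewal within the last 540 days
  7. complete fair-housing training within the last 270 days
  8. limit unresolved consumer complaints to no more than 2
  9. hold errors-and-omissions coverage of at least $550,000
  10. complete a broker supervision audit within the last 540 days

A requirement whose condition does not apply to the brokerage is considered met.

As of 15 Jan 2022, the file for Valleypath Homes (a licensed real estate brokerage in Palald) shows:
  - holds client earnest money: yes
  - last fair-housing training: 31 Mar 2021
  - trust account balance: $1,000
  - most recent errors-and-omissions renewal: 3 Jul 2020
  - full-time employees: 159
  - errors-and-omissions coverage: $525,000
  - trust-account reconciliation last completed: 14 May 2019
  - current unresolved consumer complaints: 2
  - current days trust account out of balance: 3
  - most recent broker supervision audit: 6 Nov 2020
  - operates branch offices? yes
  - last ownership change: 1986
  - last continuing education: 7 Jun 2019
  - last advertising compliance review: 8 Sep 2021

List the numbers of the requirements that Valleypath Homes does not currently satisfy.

1, 2, 3, 4, 5, 6, 7, 9

1. advertising compliance review 129 days ago vs limit 120 → not met
2. days trust account out of balance 3 > 2 → not met
3. condition 'holds client earnest money' holds; continuing education 953 days ago vs limit 730 → not met
4. trust-account reconciliation 977 days ago vs limit 730 → not met
5. condition 'operates branch offices' holds; trust account balance $1,000 < $5,000 → not met
6. errors-and-omissions renewal 561 days ago vs limit 540 → not met
7. fair-housing training 290 days ago vs limit 270 → not met
8. unresolved consumer complaints 2 ≤ 2 → met
9. errors-and-omissions coverage $525,000 < $550,000 → not met
10. broker supervision audit 435 days ago vs limit 540 → met
Not met: 1, 2, 3, 4, 5, 6, 7, 9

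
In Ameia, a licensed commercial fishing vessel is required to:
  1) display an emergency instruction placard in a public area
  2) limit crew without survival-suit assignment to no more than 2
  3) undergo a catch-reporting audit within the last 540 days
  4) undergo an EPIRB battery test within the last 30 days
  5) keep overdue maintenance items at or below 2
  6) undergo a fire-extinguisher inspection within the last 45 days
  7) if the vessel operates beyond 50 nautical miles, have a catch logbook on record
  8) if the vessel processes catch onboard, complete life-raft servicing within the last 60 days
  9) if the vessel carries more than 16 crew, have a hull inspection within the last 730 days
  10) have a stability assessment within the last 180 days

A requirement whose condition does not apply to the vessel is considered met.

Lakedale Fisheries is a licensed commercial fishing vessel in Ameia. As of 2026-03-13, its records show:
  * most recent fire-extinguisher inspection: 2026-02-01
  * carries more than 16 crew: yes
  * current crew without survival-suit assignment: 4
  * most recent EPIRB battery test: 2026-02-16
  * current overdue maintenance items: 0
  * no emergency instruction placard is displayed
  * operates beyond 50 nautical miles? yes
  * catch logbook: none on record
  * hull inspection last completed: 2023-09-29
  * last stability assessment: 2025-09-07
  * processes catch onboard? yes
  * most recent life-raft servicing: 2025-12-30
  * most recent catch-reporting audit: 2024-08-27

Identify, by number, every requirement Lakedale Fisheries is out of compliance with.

1, 2, 3, 7, 8, 9, 10

1. emergency instruction placard absent → not met
2. crew without survival-suit assignment 4 > 2 → not met
3. catch-reporting audit 563 days ago vs limit 540 → not met
4. EPIRB battery test 25 days ago vs limit 30 → met
5. overdue maintenance items 0 ≤ 2 → met
6. fire-extinguisher inspection 40 days ago vs limit 45 → met
7. condition 'operates beyond 50 nautical miles' holds; catch logbook absent → not met
8. condition 'processes catch onboard' holds; life-raft servicing 73 days ago vs limit 60 → not met
9. condition 'carries more than 16 crew' holds; hull inspection 896 days ago vs limit 730 → not met
10. stability assessment 187 days ago vs limit 180 → not met
Not met: 1, 2, 3, 7, 8, 9, 10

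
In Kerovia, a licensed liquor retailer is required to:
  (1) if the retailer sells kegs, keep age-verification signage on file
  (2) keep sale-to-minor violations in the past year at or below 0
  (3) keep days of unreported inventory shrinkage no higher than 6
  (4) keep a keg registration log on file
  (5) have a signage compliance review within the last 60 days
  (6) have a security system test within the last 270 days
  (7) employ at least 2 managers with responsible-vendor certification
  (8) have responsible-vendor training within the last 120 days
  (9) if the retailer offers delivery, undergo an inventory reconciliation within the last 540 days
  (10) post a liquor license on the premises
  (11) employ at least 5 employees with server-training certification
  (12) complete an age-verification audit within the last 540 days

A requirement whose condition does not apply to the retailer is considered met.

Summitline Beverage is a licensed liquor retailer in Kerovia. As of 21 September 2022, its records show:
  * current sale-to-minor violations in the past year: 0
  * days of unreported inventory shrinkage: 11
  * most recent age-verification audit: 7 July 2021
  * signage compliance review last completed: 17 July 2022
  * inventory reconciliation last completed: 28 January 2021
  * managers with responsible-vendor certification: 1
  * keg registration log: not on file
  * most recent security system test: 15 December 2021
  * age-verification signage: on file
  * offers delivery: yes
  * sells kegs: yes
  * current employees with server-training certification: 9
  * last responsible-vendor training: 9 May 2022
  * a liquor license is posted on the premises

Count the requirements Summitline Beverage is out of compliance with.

7

1. condition 'sells kegs' holds; age-verification signage present → met
2. sale-to-minor violations in the past year 0 ≤ 0 → met
3. days of unreported inventory shrinkage 11 > 6 → not met
4. keg registration log absent → not met
5. signage compliance review 66 days ago vs limit 60 → not met
6. security system test 280 days ago vs limit 270 → not met
7. managers with responsible-vendor certification 1 < 2 → not met
8. responsible-vendor training 135 days ago vs limit 120 → not met
9. condition 'offers delivery' holds; inventory reconciliation 601 days ago vs limit 540 → not met
10. liquor license present → met
11. employees with server-training certification 9 ≥ 5 → met
12. age-verification audit 441 days ago vs limit 540 → met
Not met: 7 of 12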